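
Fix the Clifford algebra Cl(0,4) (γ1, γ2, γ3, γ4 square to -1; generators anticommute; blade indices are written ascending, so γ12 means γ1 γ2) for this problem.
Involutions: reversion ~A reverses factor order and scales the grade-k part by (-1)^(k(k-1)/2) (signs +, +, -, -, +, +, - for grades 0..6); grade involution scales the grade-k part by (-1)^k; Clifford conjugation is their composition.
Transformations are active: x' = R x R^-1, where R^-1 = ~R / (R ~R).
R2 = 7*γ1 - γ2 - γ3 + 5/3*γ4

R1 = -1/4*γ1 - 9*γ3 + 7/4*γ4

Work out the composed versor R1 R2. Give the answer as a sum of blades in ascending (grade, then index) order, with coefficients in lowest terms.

Distribute over the terms of R1 (each basis-blade product reordered to ascending indices, repeated generators contracted through their squares):
(-1/4*γ1) R2 = 7/4 + 1/4*γ12 + 1/4*γ13 - 5/12*γ14
(-9*γ3) R2 = -9 + 63*γ13 - 9*γ23 - 15*γ34
(7/4*γ4) R2 = -35/12 - 49/4*γ14 + 7/4*γ24 + 7/4*γ34
Summing the partial products and collecting blades:
Answer: -61/6 + 1/4*γ12 + 253/4*γ13 - 38/3*γ14 - 9*γ23 + 7/4*γ24 - 53/4*γ34


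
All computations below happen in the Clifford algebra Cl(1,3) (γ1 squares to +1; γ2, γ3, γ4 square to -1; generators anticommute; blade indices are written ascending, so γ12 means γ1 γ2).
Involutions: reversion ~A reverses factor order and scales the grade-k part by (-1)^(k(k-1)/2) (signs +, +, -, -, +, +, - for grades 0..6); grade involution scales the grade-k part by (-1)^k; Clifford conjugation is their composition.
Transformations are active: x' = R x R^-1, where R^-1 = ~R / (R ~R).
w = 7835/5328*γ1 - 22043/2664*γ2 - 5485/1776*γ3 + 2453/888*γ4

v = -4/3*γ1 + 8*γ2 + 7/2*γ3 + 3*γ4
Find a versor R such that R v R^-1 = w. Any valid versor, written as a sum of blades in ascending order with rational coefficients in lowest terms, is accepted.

Here q(v) = q(w) = -3005/36; the classical choice R = v + w = 731/5328*γ1 - 731/2664*γ2 + 731/1776*γ3 + 5117/888*γ4 then realises v -> w under the sandwich.
Answer: 731/5328*γ1 - 731/2664*γ2 + 731/1776*γ3 + 5117/888*γ4


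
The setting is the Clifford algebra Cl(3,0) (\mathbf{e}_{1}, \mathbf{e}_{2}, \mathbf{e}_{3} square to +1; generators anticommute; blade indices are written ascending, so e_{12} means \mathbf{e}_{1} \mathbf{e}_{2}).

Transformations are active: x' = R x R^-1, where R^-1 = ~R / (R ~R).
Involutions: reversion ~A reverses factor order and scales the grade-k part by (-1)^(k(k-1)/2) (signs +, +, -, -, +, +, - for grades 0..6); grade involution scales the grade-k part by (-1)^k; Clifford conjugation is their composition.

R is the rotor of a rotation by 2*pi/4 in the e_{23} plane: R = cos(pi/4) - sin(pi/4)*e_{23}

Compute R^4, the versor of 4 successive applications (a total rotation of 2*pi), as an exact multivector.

Because a rotor carries half the rotation angle, composing 4 copies of this e_{23}-plane rotor multiplies the phase: 4*(pi/4) = \pi, hence R^4 = cos(\pi) - sin(\pi)*e_{23}.
cos(\pi) = -1 and sin(\pi) = 0, so R^4 = -1. The total rotation 2*pi is 1 full turn, so every vector returns to itself, yet the rotor is -1, on the OTHER sheet of the double cover (an odd number of 2*pi turns).
Answer: -1


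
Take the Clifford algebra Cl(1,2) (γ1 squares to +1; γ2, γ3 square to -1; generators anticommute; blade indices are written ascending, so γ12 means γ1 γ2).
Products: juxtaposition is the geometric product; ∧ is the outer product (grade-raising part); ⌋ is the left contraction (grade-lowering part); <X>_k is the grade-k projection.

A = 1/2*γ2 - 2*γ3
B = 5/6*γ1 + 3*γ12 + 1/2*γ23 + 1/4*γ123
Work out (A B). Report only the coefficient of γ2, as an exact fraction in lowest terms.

step 1: 3/2*γ1 - γ2 - 1/4*γ3 + 1/12*γ12 + 43/24*γ13 - 6*γ123
Answer: -1


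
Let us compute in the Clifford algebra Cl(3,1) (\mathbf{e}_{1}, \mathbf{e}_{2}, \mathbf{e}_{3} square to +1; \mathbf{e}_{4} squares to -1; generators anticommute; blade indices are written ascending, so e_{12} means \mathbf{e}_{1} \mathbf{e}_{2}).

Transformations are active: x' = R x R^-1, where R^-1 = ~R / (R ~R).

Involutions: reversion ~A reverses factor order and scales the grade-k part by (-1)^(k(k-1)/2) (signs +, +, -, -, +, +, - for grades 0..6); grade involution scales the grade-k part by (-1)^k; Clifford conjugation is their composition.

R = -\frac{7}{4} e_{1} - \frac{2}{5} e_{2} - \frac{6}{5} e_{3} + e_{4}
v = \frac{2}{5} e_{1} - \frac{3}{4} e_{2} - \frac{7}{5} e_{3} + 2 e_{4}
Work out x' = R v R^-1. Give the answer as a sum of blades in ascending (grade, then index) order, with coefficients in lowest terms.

~R = -\frac{7}{4} e_{1} - \frac{2}{5} e_{2} - \frac{6}{5} e_{3} + e_{4}, and R ~R = \frac{293}{80}, so R^-1 = ~R / (\frac{293}{80}).
R v = -\frac{18}{25} + \frac{589}{400} e_{12} + \frac{293}{100} e_{13} - \frac{39}{10} e_{14} - \frac{17}{50} e_{23} - \frac{1}{20} e_{24} - e_{34}
Answer: \frac{422}{1465} e_{1} + \frac{26583}{29300} e_{2} + \frac{13711}{7325} e_{3} - \frac{3506}{1465} e_{4}


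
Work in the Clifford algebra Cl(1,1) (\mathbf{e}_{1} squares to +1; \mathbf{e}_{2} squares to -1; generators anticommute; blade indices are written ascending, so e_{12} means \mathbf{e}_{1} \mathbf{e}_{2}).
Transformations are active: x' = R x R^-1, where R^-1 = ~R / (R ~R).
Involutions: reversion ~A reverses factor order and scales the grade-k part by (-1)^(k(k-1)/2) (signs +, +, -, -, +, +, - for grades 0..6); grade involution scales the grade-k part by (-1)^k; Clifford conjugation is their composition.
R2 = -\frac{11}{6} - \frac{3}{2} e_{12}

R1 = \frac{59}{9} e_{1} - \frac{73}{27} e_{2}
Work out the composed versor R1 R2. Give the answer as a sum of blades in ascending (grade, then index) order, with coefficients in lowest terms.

Distribute over the terms of R1 (each basis-blade product reordered to ascending indices, repeated generators contracted through their squares):
(\frac{59}{9} e_{1}) R2 = -\frac{649}{54} e_{1} - \frac{59}{6} e_{2}
(-\frac{73}{27} e_{2}) R2 = \frac{73}{18} e_{1} + \frac{803}{162} e_{2}
Summing the partial products and collecting blades:
Answer: -\frac{215}{27} e_{1} - \frac{395}{81} e_{2}


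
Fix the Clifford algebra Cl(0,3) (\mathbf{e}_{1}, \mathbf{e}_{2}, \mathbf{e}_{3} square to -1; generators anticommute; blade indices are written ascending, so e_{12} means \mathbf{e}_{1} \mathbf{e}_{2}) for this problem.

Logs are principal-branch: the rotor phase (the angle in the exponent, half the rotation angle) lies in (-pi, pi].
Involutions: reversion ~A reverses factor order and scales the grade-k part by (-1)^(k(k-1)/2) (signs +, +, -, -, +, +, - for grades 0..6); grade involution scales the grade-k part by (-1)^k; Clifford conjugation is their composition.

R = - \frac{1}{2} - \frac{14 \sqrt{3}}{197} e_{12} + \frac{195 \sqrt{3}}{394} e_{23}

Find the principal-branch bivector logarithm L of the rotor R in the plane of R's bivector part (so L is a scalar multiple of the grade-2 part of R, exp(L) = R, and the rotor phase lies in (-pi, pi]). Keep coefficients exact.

The scalar part of R is - \frac{1}{2}, so the principal-branch rotor phase is pinned; divide the bivector part by its sine to get the unit plane — L is the phase times that plane.
Concretely: cos(phase) = - \frac{1}{2} gives phase = ±\frac{2 \pi}{3}, and since phase/sin(phase) is even the sign is immaterial: L = (phase/sin(phase)) * <R>_2 = (\frac{4 \sqrt{3} \pi}{9}) * <R>_2.
Answer: - \frac{56 \pi}{591} e_{12} + \frac{130 \pi}{197} e_{23}


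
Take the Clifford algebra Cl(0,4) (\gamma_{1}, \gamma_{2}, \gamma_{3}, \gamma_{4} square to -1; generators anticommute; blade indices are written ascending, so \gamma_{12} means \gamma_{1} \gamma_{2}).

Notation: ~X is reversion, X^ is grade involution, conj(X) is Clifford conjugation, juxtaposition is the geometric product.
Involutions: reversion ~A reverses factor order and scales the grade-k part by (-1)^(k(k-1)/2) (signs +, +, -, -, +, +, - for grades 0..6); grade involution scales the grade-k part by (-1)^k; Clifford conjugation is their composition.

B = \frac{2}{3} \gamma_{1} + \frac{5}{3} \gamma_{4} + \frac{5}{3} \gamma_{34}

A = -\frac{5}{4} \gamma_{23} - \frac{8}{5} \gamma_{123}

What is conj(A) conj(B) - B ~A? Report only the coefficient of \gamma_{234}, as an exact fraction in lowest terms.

first term: -\frac{16}{15} \gamma_{23} + \frac{25}{12} \gamma_{24} - \frac{5}{6} \gamma_{123} - \frac{8}{3} \gamma_{124} - \frac{25}{12} \gamma_{234} + \frac{8}{3} \gamma_{1234}
second term: -\frac{16}{15} \gamma_{23} + \frac{25}{12} \gamma_{24} + \frac{5}{6} \gamma_{123} + \frac{8}{3} \gamma_{124} + \frac{25}{12} \gamma_{234} - \frac{8}{3} \gamma_{1234}
Answer: -\frac{25}{6}


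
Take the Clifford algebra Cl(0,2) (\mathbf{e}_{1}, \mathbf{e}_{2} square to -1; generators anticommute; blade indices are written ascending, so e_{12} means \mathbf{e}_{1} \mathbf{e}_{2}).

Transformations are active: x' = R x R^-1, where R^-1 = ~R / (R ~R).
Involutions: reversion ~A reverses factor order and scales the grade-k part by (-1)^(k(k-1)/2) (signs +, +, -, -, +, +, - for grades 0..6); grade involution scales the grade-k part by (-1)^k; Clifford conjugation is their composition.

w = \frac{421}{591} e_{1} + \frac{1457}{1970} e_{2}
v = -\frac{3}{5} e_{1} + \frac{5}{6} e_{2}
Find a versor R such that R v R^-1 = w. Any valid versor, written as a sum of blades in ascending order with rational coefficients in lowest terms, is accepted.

Reasoning: v^2 = w^2 = -\frac{949}{900} since conjugation preserves the quadratic form; R = v + w = \frac{332}{2955} e_{1} + \frac{4648}{2955} e_{2} is then valid when invertible, keeping its own part and reversing (v - w)/2.
Answer: \frac{332}{2955} e_{1} + \frac{4648}{2955} e_{2}


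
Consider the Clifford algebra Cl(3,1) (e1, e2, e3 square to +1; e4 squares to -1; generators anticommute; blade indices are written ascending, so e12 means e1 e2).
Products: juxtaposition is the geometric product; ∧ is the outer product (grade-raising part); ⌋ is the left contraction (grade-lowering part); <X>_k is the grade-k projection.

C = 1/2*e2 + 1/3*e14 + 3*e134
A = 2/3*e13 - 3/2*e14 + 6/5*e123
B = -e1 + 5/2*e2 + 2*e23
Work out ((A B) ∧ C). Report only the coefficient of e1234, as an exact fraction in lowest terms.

step 1: -12/5*e1 + 2/3*e3 - 3/2*e4 - 4/3*e12 - 3*e13 - 6/5*e23 - 5/3*e123 + 15/4*e124 - 3*e1234
step 2: -6/5*e12 - 1/3*e23 + 3/4*e24 + 3/2*e123 - 2/9*e134 - 2/5*e1234
Answer: -2/5


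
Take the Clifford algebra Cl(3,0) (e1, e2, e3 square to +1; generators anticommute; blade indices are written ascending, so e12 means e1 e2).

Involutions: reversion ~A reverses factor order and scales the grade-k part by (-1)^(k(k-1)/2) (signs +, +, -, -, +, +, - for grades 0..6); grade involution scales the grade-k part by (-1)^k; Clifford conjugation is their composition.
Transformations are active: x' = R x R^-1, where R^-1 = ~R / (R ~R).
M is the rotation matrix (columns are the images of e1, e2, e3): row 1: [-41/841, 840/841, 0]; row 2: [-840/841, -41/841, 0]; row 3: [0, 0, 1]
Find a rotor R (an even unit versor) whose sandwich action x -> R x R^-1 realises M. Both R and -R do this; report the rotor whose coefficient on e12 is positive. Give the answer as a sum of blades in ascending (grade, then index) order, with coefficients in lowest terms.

Method: write R = a + b12*e12 + b13*e13 + b23*e23 with a^2 + b12^2 + b13^2 + b23^2 = 1 (so R^-1 = ~R). Expanding the columns R e_j ~R gives tr M = 4a^2 - 1 and, from the antisymmetric part, M21 - M12 = -4a*b12, M13 - M31 = 4a*b13, M32 - M23 = -4a*b23.
Here tr M = 759/841, so a^2 = (1 + tr M)/4 = 400/841 and a = ±20/29. Taking a = 20/29: M21 - M12 = -1680/841, M13 - M31 = 0, M32 - M23 = 0, giving b12 = 21/29, b13 = 0, b23 = 0, i.e. R = 20/29 + 21/29*e12.
Its e12 coefficient is already positive.
Answer: 20/29 + 21/29*e12. Why the constraint matters: R and -R act identically through the sandwich — M has trace 759/841 either way — so only the sign condition on e12 picks one of the two preimages.


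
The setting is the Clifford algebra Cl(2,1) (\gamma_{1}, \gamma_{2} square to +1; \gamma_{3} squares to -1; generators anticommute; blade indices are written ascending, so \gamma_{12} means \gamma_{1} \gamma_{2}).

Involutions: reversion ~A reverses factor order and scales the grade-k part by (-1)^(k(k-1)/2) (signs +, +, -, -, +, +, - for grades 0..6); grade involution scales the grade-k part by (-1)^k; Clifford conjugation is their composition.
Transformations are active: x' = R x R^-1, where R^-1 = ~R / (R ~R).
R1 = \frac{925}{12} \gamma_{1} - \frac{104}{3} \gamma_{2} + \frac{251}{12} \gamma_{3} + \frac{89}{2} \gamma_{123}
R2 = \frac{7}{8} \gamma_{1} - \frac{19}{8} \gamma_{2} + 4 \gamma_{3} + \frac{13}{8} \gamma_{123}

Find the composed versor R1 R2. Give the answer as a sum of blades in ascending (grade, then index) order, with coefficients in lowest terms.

Distribute over the terms of R1 (each basis-blade product reordered to ascending indices, repeated generators contracted through their squares):
(\frac{925}{12} \gamma_{1}) R2 = \frac{6475}{96} - \frac{17575}{96} \gamma_{12} + \frac{925}{3} \gamma_{13} + \frac{12025}{96} \gamma_{23}
(-\frac{104}{3} \gamma_{2}) R2 = \frac{247}{3} + \frac{91}{3} \gamma_{12} + \frac{169}{3} \gamma_{13} - \frac{416}{3} \gamma_{23}
(\frac{251}{12} \gamma_{3}) R2 = -\frac{251}{3} - \frac{3263}{96} \gamma_{12} - \frac{1757}{96} \gamma_{13} + \frac{4769}{96} \gamma_{23}
(\frac{89}{2} \gamma_{123}) R2 = \frac{1157}{16} - 178 \gamma_{12} + \frac{1691}{16} \gamma_{13} + \frac{623}{16} \gamma_{23}
Summing the partial products and collecting blades:
Answer: \frac{13289}{96} - \frac{17507}{48} \gamma_{12} + \frac{43397}{96} \gamma_{13} + \frac{1805}{24} \gamma_{23}


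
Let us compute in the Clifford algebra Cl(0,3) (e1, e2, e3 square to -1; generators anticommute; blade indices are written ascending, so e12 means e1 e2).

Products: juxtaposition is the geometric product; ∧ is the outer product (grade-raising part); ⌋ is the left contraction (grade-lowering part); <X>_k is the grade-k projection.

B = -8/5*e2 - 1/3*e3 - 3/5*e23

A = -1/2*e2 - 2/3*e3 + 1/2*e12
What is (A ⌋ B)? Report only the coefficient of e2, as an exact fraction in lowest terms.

step 1: -46/45 + 2/5*e2 - 3/10*e3
Answer: 2/5


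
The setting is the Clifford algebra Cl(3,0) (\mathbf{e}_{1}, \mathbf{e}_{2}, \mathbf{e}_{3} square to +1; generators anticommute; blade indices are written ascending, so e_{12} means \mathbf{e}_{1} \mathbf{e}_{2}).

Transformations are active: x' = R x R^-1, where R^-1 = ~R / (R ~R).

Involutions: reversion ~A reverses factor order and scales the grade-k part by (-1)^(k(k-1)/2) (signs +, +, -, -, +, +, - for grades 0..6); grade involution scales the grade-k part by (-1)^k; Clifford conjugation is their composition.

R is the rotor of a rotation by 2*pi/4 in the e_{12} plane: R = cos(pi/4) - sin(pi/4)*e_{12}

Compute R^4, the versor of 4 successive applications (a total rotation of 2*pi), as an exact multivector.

Rotor phase runs at HALF the rotation angle; powers of one rotor simply add phase, so after 4 steps in e_{12} the phase is 4*pi/4 = \pi and R^4 = cos(\pi) - sin(\pi)*e_{12}.
cos(\pi) = -1 and sin(\pi) = 0, so R^4 = -1. The total rotation 2*pi is 1 full turn, so every vector returns to itself, yet the rotor is -1, on the OTHER sheet of the double cover (an odd number of 2*pi turns).
Answer: -1


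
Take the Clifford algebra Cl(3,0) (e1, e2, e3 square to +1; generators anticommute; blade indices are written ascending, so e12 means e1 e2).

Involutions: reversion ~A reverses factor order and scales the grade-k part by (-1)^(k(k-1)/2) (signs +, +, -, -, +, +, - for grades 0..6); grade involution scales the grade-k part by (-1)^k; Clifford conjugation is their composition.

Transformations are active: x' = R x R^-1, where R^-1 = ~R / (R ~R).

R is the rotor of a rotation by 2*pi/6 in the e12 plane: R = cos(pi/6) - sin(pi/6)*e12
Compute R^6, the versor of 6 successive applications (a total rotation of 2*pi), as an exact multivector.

Because a rotor carries half the rotation angle, composing 6 copies of this e12-plane rotor multiplies the phase: 6*(pi/6) = pi, hence R^6 = cos(pi) - sin(pi)*e12.
cos(pi) = -1 and sin(pi) = 0, so R^6 = -1. The total rotation 2*pi is 1 full turn, so every vector returns to itself, yet the rotor is -1, on the OTHER sheet of the double cover (an odd number of 2*pi turns).
Answer: -1


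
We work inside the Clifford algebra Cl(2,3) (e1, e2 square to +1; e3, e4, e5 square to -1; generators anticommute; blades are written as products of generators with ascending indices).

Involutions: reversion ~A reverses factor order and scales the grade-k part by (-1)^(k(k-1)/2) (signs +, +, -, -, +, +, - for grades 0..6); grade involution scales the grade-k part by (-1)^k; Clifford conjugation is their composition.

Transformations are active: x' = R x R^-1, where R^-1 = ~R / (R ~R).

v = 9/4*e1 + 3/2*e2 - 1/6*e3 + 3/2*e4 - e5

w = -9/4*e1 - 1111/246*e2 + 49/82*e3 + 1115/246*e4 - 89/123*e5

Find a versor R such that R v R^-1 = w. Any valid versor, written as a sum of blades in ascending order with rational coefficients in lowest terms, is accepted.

Key observation: q(v) = q(w) = 581/144 (sandwiches preserve the norm), so R = v + w = -371/123*e2 + 53/123*e3 + 742/123*e4 - 212/123*e5 works whenever it is invertible — the component of v along it is kept and (v - w)/2 reverses, sending v to w.
Answer: -371/123*e2 + 53/123*e3 + 742/123*e4 - 212/123*e5


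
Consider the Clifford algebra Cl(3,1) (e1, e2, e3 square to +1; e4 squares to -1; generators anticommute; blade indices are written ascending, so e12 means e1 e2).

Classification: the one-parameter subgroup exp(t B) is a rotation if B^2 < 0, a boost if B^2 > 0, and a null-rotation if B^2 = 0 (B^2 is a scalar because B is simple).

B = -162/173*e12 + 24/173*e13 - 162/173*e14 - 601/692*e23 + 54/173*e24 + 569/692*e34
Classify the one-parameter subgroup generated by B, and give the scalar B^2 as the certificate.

B^2 term by term: the squares give (-162/173)^2*(e12)^2 + (24/173)^2*(e13)^2 + (-162/173)^2*(e14)^2 + (-601/692)^2*(e23)^2 + (54/173)^2*(e24)^2 + (569/692)^2*(e34)^2 = 26244/29929*(-1) + 576/29929*(-1) + 26244/29929*(+1) + 361201/478864*(-1) + 2916/29929*(+1) + 323761/478864*(+1) = 0 (each basis 2-blade squares to minus the product of its generators' squares); cross terms between blades sharing an index anticommute and cancel; the commuting (index-disjoint) pairs give grade-4 terms 2*c*c'*(blade product), which cancel blade by blade — e1234: -46089/29929 - 2592/29929 + 48681/29929 = 0 — confirming B is simple. So B^2 = 0.
Answer: null-rotation, certificate B^2 = 0. The invariant at work: B^2 = 0 is unchanged by conjugation, hence its sign classifies the subgroup whatever basis B is written in.


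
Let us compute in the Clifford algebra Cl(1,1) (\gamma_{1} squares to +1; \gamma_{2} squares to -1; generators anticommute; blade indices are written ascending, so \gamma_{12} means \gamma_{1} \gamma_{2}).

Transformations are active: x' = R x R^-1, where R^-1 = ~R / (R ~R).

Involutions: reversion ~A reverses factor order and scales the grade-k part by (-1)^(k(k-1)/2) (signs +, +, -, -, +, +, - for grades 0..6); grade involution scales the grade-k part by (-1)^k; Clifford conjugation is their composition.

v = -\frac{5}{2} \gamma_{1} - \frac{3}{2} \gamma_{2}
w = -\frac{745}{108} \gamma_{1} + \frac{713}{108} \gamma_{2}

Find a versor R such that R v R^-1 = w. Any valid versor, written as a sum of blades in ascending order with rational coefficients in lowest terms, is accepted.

Take R = v + w = -\frac{1015}{108} \gamma_{1} + \frac{551}{108} \gamma_{2}. Because q(v) = q(w) = 4, conjugation by R sends v exactly to w.
Answer: -\frac{1015}{108} \gamma_{1} + \frac{551}{108} \gamma_{2}


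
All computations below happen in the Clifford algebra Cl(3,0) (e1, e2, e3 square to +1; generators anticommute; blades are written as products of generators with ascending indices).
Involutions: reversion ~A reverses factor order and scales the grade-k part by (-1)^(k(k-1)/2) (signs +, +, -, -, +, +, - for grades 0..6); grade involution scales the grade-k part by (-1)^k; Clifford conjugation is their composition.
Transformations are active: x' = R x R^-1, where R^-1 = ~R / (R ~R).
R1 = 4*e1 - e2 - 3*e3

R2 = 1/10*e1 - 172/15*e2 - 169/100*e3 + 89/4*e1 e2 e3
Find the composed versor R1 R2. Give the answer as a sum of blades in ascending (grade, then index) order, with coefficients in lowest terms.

Distribute over the terms of R1 (each basis-blade product reordered to ascending indices, repeated generators contracted through their squares):
(4*e1) R2 = 2/5 - 688/15*e1 e2 - 169/25*e1 e3 + 89*e2 e3
(-e2) R2 = 172/15 + 1/10*e1 e2 + 89/4*e1 e3 + 169/100*e2 e3
(-3*e3) R2 = 507/100 - 267/4*e1 e2 + 3/10*e1 e3 - 172/5*e2 e3
Summing the partial products and collecting blades:
Answer: 5081/300 - 6751/60*e1 e2 + 1579/100*e1 e3 + 5629/100*e2 e3


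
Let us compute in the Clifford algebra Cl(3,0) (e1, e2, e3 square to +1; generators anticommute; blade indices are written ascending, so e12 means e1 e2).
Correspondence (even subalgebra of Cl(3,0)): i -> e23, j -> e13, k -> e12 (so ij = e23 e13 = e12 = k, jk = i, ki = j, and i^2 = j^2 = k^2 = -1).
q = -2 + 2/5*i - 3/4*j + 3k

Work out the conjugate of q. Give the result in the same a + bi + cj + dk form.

In blades: q = -2 + 3*e12 - 3/4*e13 + 2/5*e23.
Quaternion conjugation is reversion on the even subalgebra: the scalar is fixed and every grade-2 blade flips sign, giving -2 - 3*e12 + 3/4*e13 - 2/5*e23; translating back:
Answer: -2 - 2/5*i + 3/4*j - 3k


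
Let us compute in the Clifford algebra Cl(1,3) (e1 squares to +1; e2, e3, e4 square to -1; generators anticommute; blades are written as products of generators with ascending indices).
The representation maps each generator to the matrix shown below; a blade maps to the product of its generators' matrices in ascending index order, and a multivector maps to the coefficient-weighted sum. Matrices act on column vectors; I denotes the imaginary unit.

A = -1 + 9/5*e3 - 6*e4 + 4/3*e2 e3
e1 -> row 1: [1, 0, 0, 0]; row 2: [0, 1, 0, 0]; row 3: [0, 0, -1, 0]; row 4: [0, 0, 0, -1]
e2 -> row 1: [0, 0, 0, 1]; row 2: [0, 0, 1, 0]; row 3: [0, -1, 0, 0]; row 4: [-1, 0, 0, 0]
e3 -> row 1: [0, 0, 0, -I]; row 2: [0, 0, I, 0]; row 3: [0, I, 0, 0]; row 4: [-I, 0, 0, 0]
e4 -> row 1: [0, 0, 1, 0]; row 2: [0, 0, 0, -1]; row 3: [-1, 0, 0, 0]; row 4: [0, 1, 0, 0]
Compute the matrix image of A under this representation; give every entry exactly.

Bivector images (products of the table entries): rho(e2 e3) = rho(e2)rho(e3) = row 1: [-I, 0, 0, 0]; row 2: [0, I, 0, 0]; row 3: [0, 0, -I, 0]; row 4: [0, 0, 0, I].
M = (-1)*1 + (9/5)*rho(e3) + (-6)*rho(e4) + (4/3)*rho(e2 e3), summed entrywise (1 is the identity matrix):
Answer: row 1: [-1 - 4*I/3, 0, -6, -9*I/5]; row 2: [0, -1 + 4*I/3, 9*I/5, 6]; row 3: [6, 9*I/5, -1 - 4*I/3, 0]; row 4: [-9*I/5, -6, 0, -1 + 4*I/3]


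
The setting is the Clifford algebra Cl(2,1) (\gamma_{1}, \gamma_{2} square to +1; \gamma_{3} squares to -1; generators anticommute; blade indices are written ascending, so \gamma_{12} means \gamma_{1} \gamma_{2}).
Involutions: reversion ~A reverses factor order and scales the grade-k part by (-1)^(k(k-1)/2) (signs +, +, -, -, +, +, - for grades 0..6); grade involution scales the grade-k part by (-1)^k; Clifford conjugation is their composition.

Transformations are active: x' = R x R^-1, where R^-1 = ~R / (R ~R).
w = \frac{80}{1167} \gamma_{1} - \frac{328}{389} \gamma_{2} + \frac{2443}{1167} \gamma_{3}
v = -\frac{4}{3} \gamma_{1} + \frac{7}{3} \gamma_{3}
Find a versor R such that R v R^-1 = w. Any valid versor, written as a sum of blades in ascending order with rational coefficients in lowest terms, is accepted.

Key observation: q(v) = q(w) = -\frac{11}{3} (sandwiches preserve the norm), so R = v + w = -\frac{492}{389} \gamma_{1} - \frac{328}{389} \gamma_{2} + \frac{1722}{389} \gamma_{3} works whenever it is invertible — the component of v along it is kept and (v - w)/2 reverses, sending v to w.
Answer: -\frac{492}{389} \gamma_{1} - \frac{328}{389} \gamma_{2} + \frac{1722}{389} \gamma_{3}


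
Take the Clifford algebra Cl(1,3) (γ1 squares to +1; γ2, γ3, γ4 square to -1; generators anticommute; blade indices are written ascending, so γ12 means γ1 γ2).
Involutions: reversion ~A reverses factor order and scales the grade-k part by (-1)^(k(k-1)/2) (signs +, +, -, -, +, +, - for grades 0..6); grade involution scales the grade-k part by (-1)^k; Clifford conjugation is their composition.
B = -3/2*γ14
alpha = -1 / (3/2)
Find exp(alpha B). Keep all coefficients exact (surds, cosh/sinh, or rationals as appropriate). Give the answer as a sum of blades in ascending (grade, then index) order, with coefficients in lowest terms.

B^2 = (-3/2)^2*(γ14)^2 = 9/4*(+1) = 9/4 (a basis 2-blade squares to minus the product of its generators' squares).
B^2 = 9/4 — the series telescopes hyperbolically here: l = 3/2, alpha*l = -1, so exp(alpha B) = cosh(-1) + (sinh(-1)/(3/2))*B = cosh(1) + (-2*sinh(1)/3)*B.
Answer: cosh(1) + sinh(1)*γ14


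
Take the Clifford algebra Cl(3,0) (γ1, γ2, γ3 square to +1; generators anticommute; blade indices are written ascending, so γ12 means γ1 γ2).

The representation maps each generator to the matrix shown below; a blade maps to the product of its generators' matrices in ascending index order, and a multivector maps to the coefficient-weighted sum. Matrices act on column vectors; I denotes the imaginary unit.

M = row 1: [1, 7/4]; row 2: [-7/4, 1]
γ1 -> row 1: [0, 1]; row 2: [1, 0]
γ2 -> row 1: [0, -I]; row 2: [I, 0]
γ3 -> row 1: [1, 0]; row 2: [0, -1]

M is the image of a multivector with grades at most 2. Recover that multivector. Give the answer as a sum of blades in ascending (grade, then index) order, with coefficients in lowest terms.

Method: 1, rho(γ1), rho(γ2), rho(γ3) form a trace-orthogonal basis of the 2x2 complex matrices (tr(X Y) = 2 if X = Y, else 0), so M = m0*1 + m1*rho(γ1) + m2*rho(γ2) + m3*rho(γ3) with m0 = tr(M)/2 = 1, m1 = tr(M rho(γ1))/2 = 0, m2 = tr(M rho(γ2))/2 = 7*I/4, m3 = tr(M rho(γ3))/2 = 0.
Multiplying table entries, the bivector images are rho(γ12) = I*rho(γ3), rho(γ13) = -I*rho(γ2), rho(γ23) = I*rho(γ1); with real blade coefficients the real parts of m0..m3 are the coefficients of 1, γ1, γ2, γ3 and the imaginary parts give the bivectors (γ23: Im m1, γ13: -Im m2, γ12: Im m3).
Answer: 1 - 7/4*γ13


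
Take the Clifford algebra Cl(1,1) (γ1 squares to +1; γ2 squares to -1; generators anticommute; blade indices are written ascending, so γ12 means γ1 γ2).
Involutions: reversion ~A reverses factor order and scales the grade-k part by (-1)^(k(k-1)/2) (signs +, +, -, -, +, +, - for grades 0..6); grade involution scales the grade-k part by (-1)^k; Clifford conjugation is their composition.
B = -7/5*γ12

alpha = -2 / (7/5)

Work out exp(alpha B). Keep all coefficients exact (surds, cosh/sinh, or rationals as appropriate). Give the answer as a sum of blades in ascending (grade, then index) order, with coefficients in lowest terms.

B^2 = (-7/5)^2*(γ12)^2 = 49/25*(+1) = 49/25 (a basis 2-blade squares to minus the product of its generators' squares).
B^2 = 49/25 — since the square is positive, the closed form is hyperbolic: l = 7/5, alpha*l = -2, so exp(alpha B) = cosh(-2) + (sinh(-2)/(7/5))*B = cosh(2) + (-5*sinh(2)/7)*B.
Answer: cosh(2) + sinh(2)*γ12


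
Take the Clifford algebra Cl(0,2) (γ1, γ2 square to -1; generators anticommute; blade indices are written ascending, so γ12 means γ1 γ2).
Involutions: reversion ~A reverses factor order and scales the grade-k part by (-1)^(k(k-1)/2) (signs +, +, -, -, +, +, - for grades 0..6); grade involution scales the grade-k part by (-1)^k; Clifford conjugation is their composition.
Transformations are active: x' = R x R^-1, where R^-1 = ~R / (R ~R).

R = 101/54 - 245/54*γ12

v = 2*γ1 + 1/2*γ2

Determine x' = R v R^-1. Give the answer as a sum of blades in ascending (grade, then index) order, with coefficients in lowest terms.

~R = 101/54 + 245/54*γ12, and R ~R = 35113/1458, so R^-1 = ~R / (35113/1458).
R v = 649/108*γ1 - 293/36*γ2
Answer: -74903/70226*γ1 - 61946/35113*γ2


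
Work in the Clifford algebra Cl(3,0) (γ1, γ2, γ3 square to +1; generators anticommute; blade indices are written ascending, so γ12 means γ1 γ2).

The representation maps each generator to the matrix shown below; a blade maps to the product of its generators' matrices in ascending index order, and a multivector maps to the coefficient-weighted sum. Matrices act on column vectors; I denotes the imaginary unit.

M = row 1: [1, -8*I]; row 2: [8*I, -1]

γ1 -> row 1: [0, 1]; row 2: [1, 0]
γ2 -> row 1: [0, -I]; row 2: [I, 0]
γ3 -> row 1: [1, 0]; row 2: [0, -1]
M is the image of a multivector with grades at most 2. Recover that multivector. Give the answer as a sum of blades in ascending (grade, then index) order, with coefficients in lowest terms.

Method: 1, rho(γ1), rho(γ2), rho(γ3) form a trace-orthogonal basis of the 2x2 complex matrices (tr(X Y) = 2 if X = Y, else 0), so M = m0*1 + m1*rho(γ1) + m2*rho(γ2) + m3*rho(γ3) with m0 = tr(M)/2 = 0, m1 = tr(M rho(γ1))/2 = 0, m2 = tr(M rho(γ2))/2 = 8, m3 = tr(M rho(γ3))/2 = 1.
Multiplying table entries, the bivector images are rho(γ12) = I*rho(γ3), rho(γ13) = -I*rho(γ2), rho(γ23) = I*rho(γ1); with real blade coefficients the real parts of m0..m3 are the coefficients of 1, γ1, γ2, γ3 and the imaginary parts give the bivectors (γ23: Im m1, γ13: -Im m2, γ12: Im m3).
Answer: 8*γ2 + γ3


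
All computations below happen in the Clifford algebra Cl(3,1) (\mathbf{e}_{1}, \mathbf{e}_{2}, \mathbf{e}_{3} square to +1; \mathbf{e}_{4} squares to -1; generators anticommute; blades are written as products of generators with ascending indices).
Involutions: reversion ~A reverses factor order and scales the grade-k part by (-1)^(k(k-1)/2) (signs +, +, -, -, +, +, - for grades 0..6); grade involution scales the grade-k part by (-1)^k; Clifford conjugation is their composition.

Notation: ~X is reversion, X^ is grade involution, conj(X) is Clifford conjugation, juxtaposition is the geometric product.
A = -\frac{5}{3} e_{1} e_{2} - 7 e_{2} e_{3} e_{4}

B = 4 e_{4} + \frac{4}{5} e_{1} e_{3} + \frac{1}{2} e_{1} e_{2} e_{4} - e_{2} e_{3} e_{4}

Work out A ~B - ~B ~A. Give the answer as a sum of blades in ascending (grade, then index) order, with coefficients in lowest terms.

first term: -7 - \frac{5}{6} e_{4} + \frac{7}{2} e_{1} e_{3} + \frac{80}{3} e_{2} e_{3} - \frac{16}{15} e_{1} e_{2} e_{4} - \frac{5}{3} e_{1} e_{3} e_{4}
second term: 7 + \frac{5}{6} e_{4} + \frac{7}{2} e_{1} e_{3} - \frac{88}{3} e_{2} e_{3} + \frac{184}{15} e_{1} e_{2} e_{4} - \frac{5}{3} e_{1} e_{3} e_{4}
Answer: -14 - \frac{5}{3} e_{4} + 56 e_{2} e_{3} - \frac{40}{3} e_{1} e_{2} e_{4}


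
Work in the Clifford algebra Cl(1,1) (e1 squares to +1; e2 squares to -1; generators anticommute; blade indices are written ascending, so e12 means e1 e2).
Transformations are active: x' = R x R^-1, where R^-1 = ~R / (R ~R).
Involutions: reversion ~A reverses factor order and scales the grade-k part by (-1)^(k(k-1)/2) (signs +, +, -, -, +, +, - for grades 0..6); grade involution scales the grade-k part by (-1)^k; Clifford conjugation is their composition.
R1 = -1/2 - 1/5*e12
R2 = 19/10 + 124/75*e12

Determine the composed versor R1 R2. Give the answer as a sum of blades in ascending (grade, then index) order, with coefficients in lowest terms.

Distribute over the terms of R1 (each basis-blade product reordered to ascending indices, repeated generators contracted through their squares):
(-1/2) R2 = -19/20 - 62/75*e12
(-1/5*e12) R2 = -124/375 - 19/50*e12
Summing the partial products and collecting blades:
Answer: -1921/1500 - 181/150*e12


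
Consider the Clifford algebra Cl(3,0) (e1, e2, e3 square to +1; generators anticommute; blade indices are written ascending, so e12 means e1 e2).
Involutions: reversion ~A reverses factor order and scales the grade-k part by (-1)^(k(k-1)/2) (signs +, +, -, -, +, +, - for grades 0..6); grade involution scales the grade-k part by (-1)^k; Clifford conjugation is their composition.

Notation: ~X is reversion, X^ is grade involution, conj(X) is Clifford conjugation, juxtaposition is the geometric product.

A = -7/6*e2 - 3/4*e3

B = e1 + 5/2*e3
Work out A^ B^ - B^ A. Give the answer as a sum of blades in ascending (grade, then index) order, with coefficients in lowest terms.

first term: -15/8 + 7/6*e12 + 3/4*e13 - 35/12*e23
second term: 15/8 + 7/6*e12 + 3/4*e13 - 35/12*e23
Answer: -15/4


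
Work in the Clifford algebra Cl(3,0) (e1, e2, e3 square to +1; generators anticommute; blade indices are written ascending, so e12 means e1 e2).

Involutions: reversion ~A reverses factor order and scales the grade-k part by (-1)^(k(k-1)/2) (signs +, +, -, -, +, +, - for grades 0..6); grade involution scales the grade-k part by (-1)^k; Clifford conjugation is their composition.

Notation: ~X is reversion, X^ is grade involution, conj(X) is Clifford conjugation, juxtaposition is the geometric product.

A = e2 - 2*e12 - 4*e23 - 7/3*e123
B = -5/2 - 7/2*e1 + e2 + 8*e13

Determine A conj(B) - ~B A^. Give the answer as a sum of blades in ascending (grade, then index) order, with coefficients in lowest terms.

first term: -1 + 2*e1 + 139/6*e2 - 4*e3 + 67/2*e12 - 7/3*e13 - 85/6*e23 - 1/6*e123
second term: -1 + 2*e1 - 55/6*e2 - 4*e3 - 47/2*e12 - 7/3*e13 + 107/6*e23 + 1/6*e123
Answer: 97/3*e2 + 57*e12 - 32*e23 - 1/3*e123


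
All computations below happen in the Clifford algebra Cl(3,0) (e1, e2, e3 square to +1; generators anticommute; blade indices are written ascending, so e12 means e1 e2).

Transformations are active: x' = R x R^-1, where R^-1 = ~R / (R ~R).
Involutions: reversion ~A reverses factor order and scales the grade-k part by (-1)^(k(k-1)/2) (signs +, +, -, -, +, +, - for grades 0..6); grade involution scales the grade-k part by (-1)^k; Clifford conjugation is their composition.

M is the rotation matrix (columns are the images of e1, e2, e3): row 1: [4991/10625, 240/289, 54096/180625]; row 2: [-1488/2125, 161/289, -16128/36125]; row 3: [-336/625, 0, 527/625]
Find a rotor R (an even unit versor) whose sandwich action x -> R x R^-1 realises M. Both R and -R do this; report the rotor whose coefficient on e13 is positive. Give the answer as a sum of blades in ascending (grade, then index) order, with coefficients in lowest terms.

Method: write R = a + b12*e12 + b13*e13 + b23*e23 with a^2 + b12^2 + b13^2 + b23^2 = 1 (so R^-1 = ~R). Expanding the columns R e_j ~R gives tr M = 4a^2 - 1 and, from the antisymmetric part, M21 - M12 = -4a*b12, M13 - M31 = 4a*b13, M32 - M23 = -4a*b23.
Here tr M = 13511/7225, so a^2 = (1 + tr M)/4 = 5184/7225 and a = ±72/85. Taking a = 72/85: M21 - M12 = -55296/36125, M13 - M31 = 6048/7225, M32 - M23 = 16128/36125, giving b12 = 192/425, b13 = 21/85, b23 = -56/425, i.e. R = 72/85 + 192/425*e12 + 21/85*e13 - 56/425*e23.
Its e13 coefficient is already positive.
Answer: 72/85 + 192/425*e12 + 21/85*e13 - 56/425*e23. Sheet selection: the two-to-one cover makes ±R indistinguishable at the matrix level (trace 13511/7225), so uniqueness comes from the required sign on e13.


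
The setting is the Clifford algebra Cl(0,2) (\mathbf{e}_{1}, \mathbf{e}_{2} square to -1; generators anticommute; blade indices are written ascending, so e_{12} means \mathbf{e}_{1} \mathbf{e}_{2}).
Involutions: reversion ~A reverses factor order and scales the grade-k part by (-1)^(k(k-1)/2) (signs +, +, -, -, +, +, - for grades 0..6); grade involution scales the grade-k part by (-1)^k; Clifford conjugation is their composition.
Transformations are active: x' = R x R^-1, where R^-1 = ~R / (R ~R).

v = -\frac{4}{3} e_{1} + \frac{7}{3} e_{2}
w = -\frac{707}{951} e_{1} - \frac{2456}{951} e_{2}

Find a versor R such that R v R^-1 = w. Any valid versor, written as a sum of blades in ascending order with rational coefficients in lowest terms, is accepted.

Here q(v) = q(w) = -\frac{65}{9}; the classical choice R = v + w = -\frac{1975}{951} e_{1} - \frac{79}{317} e_{2} then realises v -> w under the sandwich.
Answer: -\frac{1975}{951} e_{1} - \frac{79}{317} e_{2}


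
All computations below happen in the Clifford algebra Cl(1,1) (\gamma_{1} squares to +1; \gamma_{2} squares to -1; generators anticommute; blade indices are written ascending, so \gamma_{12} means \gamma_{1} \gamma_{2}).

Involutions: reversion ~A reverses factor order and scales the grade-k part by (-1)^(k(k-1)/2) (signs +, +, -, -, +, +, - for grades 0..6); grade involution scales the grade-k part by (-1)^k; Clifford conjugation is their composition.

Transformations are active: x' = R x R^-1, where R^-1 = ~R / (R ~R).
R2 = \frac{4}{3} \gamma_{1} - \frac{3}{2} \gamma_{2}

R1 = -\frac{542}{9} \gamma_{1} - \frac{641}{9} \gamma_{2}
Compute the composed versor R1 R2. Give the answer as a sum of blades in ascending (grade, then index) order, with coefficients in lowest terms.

Distribute over the terms of R1 (each basis-blade product reordered to ascending indices, repeated generators contracted through their squares):
(-\frac{542}{9} \gamma_{1}) R2 = -\frac{2168}{27} + \frac{271}{3} \gamma_{12}
(-\frac{641}{9} \gamma_{2}) R2 = -\frac{641}{6} + \frac{2564}{27} \gamma_{12}
Summing the partial products and collecting blades:
Answer: -\frac{10105}{54} + \frac{5003}{27} \gamma_{12}


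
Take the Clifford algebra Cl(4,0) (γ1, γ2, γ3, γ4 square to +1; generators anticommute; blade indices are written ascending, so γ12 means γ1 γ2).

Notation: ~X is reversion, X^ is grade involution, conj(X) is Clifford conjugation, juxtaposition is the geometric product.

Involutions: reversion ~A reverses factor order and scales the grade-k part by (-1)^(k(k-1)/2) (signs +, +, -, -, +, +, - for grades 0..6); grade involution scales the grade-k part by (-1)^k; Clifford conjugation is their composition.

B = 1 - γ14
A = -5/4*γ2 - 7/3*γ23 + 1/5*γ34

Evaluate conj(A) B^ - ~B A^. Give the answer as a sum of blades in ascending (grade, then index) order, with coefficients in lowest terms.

first term: 5/4*γ2 + 1/5*γ13 + 7/3*γ23 - 1/5*γ34 + 5/4*γ124 - 7/3*γ1234
second term: 5/4*γ2 - 1/5*γ13 - 7/3*γ23 + 1/5*γ34 - 5/4*γ124 - 7/3*γ1234
Answer: 2/5*γ13 + 14/3*γ23 - 2/5*γ34 + 5/2*γ124


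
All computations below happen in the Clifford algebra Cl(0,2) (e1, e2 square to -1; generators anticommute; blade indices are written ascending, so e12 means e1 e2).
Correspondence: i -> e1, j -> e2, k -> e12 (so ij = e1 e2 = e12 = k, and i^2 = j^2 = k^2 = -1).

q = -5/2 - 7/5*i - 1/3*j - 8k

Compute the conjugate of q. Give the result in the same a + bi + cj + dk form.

In blades: q = -5/2 - 7/5*e1 - 1/3*e2 - 8*e12.
Conjugation here is Clifford conjugation: the scalar is fixed and the grade-1 and grade-2 blades all flip sign, giving -5/2 + 7/5*e1 + 1/3*e2 + 8*e12; translating back:
Answer: -5/2 + 7/5*i + 1/3*j + 8k


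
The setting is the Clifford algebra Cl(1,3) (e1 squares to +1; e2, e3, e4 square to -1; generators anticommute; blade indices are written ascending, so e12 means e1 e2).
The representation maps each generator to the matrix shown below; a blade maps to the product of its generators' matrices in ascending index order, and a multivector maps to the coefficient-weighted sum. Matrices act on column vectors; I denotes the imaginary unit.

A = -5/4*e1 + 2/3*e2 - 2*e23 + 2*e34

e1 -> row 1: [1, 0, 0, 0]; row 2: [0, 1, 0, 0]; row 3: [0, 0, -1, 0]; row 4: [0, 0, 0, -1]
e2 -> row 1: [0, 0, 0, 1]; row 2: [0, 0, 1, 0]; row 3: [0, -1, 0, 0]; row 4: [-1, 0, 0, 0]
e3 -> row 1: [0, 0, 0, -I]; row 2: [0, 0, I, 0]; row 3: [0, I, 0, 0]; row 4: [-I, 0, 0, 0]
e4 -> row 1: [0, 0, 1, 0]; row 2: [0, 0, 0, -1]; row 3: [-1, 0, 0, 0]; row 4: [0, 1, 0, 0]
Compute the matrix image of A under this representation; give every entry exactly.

Bivector images (products of the table entries): rho(e23) = rho(e2)rho(e3) = row 1: [-I, 0, 0, 0]; row 2: [0, I, 0, 0]; row 3: [0, 0, -I, 0]; row 4: [0, 0, 0, I]; rho(e34) = rho(e3)rho(e4) = row 1: [0, -I, 0, 0]; row 2: [-I, 0, 0, 0]; row 3: [0, 0, 0, -I]; row 4: [0, 0, -I, 0].
M = (-5/4)*rho(e1) + (2/3)*rho(e2) + (-2)*rho(e23) + (2)*rho(e34), summed entrywise:
Answer: row 1: [-5/4 + 2*I, -2*I, 0, 2/3]; row 2: [-2*I, -5/4 - 2*I, 2/3, 0]; row 3: [0, -2/3, 5/4 + 2*I, -2*I]; row 4: [-2/3, 0, -2*I, 5/4 - 2*I]
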